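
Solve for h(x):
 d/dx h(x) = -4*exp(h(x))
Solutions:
 h(x) = log(1/(C1 + 4*x))


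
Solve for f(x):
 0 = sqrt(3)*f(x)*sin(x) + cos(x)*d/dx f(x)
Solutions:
 f(x) = C1*cos(x)^(sqrt(3))


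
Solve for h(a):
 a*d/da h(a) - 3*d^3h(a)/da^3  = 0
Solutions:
 h(a) = C1 + Integral(C2*airyai(3^(2/3)*a/3) + C3*airybi(3^(2/3)*a/3), a)


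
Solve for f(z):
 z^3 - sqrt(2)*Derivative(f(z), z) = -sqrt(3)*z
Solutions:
 f(z) = C1 + sqrt(2)*z^4/8 + sqrt(6)*z^2/4


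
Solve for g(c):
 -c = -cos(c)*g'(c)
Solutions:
 g(c) = C1 + Integral(c/cos(c), c)


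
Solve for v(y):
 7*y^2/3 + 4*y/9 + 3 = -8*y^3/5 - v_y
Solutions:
 v(y) = C1 - 2*y^4/5 - 7*y^3/9 - 2*y^2/9 - 3*y


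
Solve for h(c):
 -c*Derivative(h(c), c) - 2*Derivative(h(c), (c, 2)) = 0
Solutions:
 h(c) = C1 + C2*erf(c/2)


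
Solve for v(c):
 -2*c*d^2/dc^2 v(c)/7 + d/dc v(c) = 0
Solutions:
 v(c) = C1 + C2*c^(9/2)


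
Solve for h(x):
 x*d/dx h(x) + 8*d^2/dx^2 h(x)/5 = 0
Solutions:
 h(x) = C1 + C2*erf(sqrt(5)*x/4)


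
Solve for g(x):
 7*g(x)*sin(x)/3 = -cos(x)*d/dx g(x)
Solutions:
 g(x) = C1*cos(x)^(7/3)


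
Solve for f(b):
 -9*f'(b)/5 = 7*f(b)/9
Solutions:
 f(b) = C1*exp(-35*b/81)


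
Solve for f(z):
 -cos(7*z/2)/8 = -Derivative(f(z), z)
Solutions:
 f(z) = C1 + sin(7*z/2)/28


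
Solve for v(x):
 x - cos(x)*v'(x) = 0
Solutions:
 v(x) = C1 + Integral(x/cos(x), x)


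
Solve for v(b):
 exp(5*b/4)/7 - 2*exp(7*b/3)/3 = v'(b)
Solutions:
 v(b) = C1 + 4*exp(5*b/4)/35 - 2*exp(7*b/3)/7


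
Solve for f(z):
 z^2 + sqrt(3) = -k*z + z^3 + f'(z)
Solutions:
 f(z) = C1 + k*z^2/2 - z^4/4 + z^3/3 + sqrt(3)*z


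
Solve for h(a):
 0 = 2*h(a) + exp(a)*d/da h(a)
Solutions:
 h(a) = C1*exp(2*exp(-a))


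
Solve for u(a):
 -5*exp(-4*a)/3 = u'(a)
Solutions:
 u(a) = C1 + 5*exp(-4*a)/12


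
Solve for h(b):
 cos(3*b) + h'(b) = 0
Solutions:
 h(b) = C1 - sin(3*b)/3


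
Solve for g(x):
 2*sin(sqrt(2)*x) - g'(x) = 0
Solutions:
 g(x) = C1 - sqrt(2)*cos(sqrt(2)*x)


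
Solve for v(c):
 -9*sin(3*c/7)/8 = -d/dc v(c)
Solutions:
 v(c) = C1 - 21*cos(3*c/7)/8


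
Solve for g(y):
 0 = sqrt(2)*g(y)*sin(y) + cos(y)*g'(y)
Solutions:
 g(y) = C1*cos(y)^(sqrt(2))


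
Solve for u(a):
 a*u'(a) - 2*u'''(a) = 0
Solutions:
 u(a) = C1 + Integral(C2*airyai(2^(2/3)*a/2) + C3*airybi(2^(2/3)*a/2), a)


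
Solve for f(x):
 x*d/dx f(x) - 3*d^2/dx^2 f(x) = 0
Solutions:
 f(x) = C1 + C2*erfi(sqrt(6)*x/6)


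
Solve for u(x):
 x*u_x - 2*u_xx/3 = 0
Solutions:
 u(x) = C1 + C2*erfi(sqrt(3)*x/2)


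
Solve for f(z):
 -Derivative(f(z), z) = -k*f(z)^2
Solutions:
 f(z) = -1/(C1 + k*z)


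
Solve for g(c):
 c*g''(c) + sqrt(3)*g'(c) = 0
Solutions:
 g(c) = C1 + C2*c^(1 - sqrt(3))


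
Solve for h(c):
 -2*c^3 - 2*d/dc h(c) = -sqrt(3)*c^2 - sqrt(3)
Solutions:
 h(c) = C1 - c^4/4 + sqrt(3)*c^3/6 + sqrt(3)*c/2


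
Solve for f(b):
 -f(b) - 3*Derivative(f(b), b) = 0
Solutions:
 f(b) = C1*exp(-b/3)


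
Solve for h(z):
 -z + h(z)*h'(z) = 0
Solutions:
 h(z) = -sqrt(C1 + z^2)
 h(z) = sqrt(C1 + z^2)


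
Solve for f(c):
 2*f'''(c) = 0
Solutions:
 f(c) = C1 + C2*c + C3*c^2


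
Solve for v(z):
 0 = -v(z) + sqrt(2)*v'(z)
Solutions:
 v(z) = C1*exp(sqrt(2)*z/2)


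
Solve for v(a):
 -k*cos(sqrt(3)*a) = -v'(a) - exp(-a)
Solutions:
 v(a) = C1 + sqrt(3)*k*sin(sqrt(3)*a)/3 + exp(-a)


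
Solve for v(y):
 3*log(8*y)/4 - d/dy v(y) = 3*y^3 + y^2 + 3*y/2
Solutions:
 v(y) = C1 - 3*y^4/4 - y^3/3 - 3*y^2/4 + 3*y*log(y)/4 - 3*y/4 + 9*y*log(2)/4


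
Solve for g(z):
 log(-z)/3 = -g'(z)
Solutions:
 g(z) = C1 - z*log(-z)/3 + z/3


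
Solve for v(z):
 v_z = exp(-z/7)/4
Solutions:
 v(z) = C1 - 7*exp(-z/7)/4


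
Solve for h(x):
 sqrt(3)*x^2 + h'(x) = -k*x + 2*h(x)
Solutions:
 h(x) = C1*exp(2*x) + k*x/2 + k/4 + sqrt(3)*x^2/2 + sqrt(3)*x/2 + sqrt(3)/4


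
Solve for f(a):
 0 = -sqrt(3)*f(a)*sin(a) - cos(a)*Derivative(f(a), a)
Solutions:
 f(a) = C1*cos(a)^(sqrt(3))


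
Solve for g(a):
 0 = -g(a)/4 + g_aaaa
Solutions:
 g(a) = C1*exp(-sqrt(2)*a/2) + C2*exp(sqrt(2)*a/2) + C3*sin(sqrt(2)*a/2) + C4*cos(sqrt(2)*a/2)


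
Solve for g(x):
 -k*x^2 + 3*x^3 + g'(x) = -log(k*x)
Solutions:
 g(x) = C1 + k*x^3/3 - 3*x^4/4 - x*log(k*x) + x


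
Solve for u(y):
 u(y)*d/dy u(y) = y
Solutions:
 u(y) = -sqrt(C1 + y^2)
 u(y) = sqrt(C1 + y^2)


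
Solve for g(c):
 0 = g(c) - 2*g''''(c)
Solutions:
 g(c) = C1*exp(-2^(3/4)*c/2) + C2*exp(2^(3/4)*c/2) + C3*sin(2^(3/4)*c/2) + C4*cos(2^(3/4)*c/2)


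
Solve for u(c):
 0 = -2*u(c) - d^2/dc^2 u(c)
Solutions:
 u(c) = C1*sin(sqrt(2)*c) + C2*cos(sqrt(2)*c)


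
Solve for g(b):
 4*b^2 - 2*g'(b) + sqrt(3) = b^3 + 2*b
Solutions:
 g(b) = C1 - b^4/8 + 2*b^3/3 - b^2/2 + sqrt(3)*b/2


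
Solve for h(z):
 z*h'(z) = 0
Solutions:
 h(z) = C1


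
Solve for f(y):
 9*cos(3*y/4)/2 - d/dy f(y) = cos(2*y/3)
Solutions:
 f(y) = C1 - 3*sin(2*y/3)/2 + 6*sin(3*y/4)


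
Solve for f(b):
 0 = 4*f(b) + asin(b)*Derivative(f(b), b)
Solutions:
 f(b) = C1*exp(-4*Integral(1/asin(b), b))


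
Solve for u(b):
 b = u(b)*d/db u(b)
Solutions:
 u(b) = -sqrt(C1 + b^2)
 u(b) = sqrt(C1 + b^2)


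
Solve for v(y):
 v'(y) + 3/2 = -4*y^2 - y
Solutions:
 v(y) = C1 - 4*y^3/3 - y^2/2 - 3*y/2


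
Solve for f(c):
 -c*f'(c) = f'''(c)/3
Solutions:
 f(c) = C1 + Integral(C2*airyai(-3^(1/3)*c) + C3*airybi(-3^(1/3)*c), c)


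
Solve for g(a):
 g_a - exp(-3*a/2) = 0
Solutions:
 g(a) = C1 - 2*exp(-3*a/2)/3


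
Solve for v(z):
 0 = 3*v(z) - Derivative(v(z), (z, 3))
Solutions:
 v(z) = C3*exp(3^(1/3)*z) + (C1*sin(3^(5/6)*z/2) + C2*cos(3^(5/6)*z/2))*exp(-3^(1/3)*z/2)


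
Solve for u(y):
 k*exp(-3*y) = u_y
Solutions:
 u(y) = C1 - k*exp(-3*y)/3


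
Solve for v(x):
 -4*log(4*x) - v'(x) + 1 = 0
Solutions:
 v(x) = C1 - 4*x*log(x) - x*log(256) + 5*x


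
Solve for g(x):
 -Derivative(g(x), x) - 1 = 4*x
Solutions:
 g(x) = C1 - 2*x^2 - x


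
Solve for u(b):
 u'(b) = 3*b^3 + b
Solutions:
 u(b) = C1 + 3*b^4/4 + b^2/2


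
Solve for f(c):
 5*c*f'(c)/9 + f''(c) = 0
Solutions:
 f(c) = C1 + C2*erf(sqrt(10)*c/6)


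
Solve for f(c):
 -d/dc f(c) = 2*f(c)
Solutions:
 f(c) = C1*exp(-2*c)


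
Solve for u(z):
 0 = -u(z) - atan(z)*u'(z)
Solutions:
 u(z) = C1*exp(-Integral(1/atan(z), z))


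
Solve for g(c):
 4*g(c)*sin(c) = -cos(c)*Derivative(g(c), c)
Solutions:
 g(c) = C1*cos(c)^4


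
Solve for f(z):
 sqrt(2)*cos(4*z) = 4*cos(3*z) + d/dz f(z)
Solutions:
 f(z) = C1 - 4*sin(3*z)/3 + sqrt(2)*sin(4*z)/4


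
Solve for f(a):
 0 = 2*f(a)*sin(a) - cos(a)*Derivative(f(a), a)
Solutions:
 f(a) = C1/cos(a)^2


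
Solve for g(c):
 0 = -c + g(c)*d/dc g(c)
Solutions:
 g(c) = -sqrt(C1 + c^2)
 g(c) = sqrt(C1 + c^2)


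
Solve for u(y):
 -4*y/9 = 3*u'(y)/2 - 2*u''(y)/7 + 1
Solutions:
 u(y) = C1 + C2*exp(21*y/4) - 4*y^2/27 - 410*y/567


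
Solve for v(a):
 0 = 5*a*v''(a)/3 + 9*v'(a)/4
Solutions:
 v(a) = C1 + C2/a^(7/20)


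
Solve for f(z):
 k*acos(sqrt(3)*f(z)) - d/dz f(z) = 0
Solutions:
 Integral(1/acos(sqrt(3)*_y), (_y, f(z))) = C1 + k*z


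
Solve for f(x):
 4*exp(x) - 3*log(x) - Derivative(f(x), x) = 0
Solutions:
 f(x) = C1 - 3*x*log(x) + 3*x + 4*exp(x)


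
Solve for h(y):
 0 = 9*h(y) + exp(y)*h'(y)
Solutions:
 h(y) = C1*exp(9*exp(-y))


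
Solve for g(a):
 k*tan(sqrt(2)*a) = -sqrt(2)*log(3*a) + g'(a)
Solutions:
 g(a) = C1 + sqrt(2)*a*(log(a) - 1) + sqrt(2)*a*log(3) - sqrt(2)*k*log(cos(sqrt(2)*a))/2


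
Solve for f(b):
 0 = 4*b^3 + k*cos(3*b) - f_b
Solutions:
 f(b) = C1 + b^4 + k*sin(3*b)/3


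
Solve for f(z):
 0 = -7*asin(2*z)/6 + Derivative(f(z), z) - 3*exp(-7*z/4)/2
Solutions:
 f(z) = C1 + 7*z*asin(2*z)/6 + 7*sqrt(1 - 4*z^2)/12 - 6*exp(-7*z/4)/7


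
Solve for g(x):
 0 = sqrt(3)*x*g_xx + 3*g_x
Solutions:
 g(x) = C1 + C2*x^(1 - sqrt(3))


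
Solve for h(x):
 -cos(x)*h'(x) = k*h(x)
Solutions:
 h(x) = C1*exp(k*(log(sin(x) - 1) - log(sin(x) + 1))/2)


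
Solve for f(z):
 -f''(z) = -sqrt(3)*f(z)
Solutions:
 f(z) = C1*exp(-3^(1/4)*z) + C2*exp(3^(1/4)*z)


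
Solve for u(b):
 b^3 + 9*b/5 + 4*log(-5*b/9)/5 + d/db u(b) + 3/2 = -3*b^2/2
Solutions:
 u(b) = C1 - b^4/4 - b^3/2 - 9*b^2/10 - 4*b*log(-b)/5 + b*(-8*log(5) - 7 + 16*log(3))/10


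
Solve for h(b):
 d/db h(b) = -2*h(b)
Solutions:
 h(b) = C1*exp(-2*b)


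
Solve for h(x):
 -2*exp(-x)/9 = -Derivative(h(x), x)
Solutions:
 h(x) = C1 - 2*exp(-x)/9


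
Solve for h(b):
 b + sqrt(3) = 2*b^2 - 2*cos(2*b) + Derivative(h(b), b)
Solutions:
 h(b) = C1 - 2*b^3/3 + b^2/2 + sqrt(3)*b + sin(2*b)


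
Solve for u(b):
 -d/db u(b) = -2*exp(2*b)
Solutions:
 u(b) = C1 + exp(2*b)


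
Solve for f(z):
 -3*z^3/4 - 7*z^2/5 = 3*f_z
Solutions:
 f(z) = C1 - z^4/16 - 7*z^3/45


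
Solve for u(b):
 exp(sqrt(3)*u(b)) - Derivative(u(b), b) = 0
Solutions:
 u(b) = sqrt(3)*(2*log(-1/(C1 + b)) - log(3))/6


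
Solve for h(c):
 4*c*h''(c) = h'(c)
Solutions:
 h(c) = C1 + C2*c^(5/4)


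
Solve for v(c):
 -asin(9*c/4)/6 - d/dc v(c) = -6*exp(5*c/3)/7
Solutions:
 v(c) = C1 - c*asin(9*c/4)/6 - sqrt(16 - 81*c^2)/54 + 18*exp(5*c/3)/35


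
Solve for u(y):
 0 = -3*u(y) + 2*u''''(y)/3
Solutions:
 u(y) = C1*exp(-2^(3/4)*sqrt(3)*y/2) + C2*exp(2^(3/4)*sqrt(3)*y/2) + C3*sin(2^(3/4)*sqrt(3)*y/2) + C4*cos(2^(3/4)*sqrt(3)*y/2)


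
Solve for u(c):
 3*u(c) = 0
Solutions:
 u(c) = 0


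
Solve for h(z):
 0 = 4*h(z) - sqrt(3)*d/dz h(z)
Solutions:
 h(z) = C1*exp(4*sqrt(3)*z/3)


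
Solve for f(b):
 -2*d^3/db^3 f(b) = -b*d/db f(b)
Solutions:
 f(b) = C1 + Integral(C2*airyai(2^(2/3)*b/2) + C3*airybi(2^(2/3)*b/2), b)


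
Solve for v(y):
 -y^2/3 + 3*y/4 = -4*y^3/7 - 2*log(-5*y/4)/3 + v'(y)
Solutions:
 v(y) = C1 + y^4/7 - y^3/9 + 3*y^2/8 + 2*y*log(-y)/3 + 2*y*(-2*log(2) - 1 + log(5))/3


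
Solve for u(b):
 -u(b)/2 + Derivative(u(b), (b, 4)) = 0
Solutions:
 u(b) = C1*exp(-2^(3/4)*b/2) + C2*exp(2^(3/4)*b/2) + C3*sin(2^(3/4)*b/2) + C4*cos(2^(3/4)*b/2)


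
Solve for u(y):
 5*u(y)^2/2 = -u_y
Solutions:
 u(y) = 2/(C1 + 5*y)


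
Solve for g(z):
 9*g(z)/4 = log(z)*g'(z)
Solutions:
 g(z) = C1*exp(9*li(z)/4)


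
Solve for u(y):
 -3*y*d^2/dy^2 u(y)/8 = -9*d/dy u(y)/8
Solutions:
 u(y) = C1 + C2*y^4


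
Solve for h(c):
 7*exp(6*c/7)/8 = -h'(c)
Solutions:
 h(c) = C1 - 49*exp(6*c/7)/48


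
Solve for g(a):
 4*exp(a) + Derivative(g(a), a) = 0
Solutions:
 g(a) = C1 - 4*exp(a)


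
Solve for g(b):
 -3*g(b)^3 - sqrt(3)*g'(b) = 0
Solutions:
 g(b) = -sqrt(2)*sqrt(-1/(C1 - sqrt(3)*b))/2
 g(b) = sqrt(2)*sqrt(-1/(C1 - sqrt(3)*b))/2


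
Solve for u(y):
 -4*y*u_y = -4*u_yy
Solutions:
 u(y) = C1 + C2*erfi(sqrt(2)*y/2)


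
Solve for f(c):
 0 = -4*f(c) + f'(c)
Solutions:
 f(c) = C1*exp(4*c)


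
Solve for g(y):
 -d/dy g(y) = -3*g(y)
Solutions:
 g(y) = C1*exp(3*y)


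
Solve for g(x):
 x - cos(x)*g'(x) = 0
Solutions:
 g(x) = C1 + Integral(x/cos(x), x)


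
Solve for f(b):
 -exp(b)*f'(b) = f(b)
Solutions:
 f(b) = C1*exp(exp(-b))


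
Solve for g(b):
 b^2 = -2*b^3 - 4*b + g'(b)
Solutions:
 g(b) = C1 + b^4/2 + b^3/3 + 2*b^2


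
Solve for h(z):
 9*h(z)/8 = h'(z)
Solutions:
 h(z) = C1*exp(9*z/8)


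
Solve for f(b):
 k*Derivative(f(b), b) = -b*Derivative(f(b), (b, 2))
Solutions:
 f(b) = C1 + b^(1 - re(k))*(C2*sin(log(b)*Abs(im(k))) + C3*cos(log(b)*im(k)))


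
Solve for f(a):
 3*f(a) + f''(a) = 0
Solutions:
 f(a) = C1*sin(sqrt(3)*a) + C2*cos(sqrt(3)*a)


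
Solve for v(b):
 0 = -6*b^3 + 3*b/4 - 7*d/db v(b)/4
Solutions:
 v(b) = C1 - 6*b^4/7 + 3*b^2/14


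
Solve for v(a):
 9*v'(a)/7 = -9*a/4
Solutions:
 v(a) = C1 - 7*a^2/8


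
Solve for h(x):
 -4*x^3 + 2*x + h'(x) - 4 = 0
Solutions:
 h(x) = C1 + x^4 - x^2 + 4*x


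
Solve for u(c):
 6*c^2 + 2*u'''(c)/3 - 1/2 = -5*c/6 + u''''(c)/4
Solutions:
 u(c) = C1 + C2*c + C3*c^2 + C4*exp(8*c/3) - 3*c^5/20 - c^4/3 - 3*c^3/8


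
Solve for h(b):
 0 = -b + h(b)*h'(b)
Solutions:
 h(b) = -sqrt(C1 + b^2)
 h(b) = sqrt(C1 + b^2)


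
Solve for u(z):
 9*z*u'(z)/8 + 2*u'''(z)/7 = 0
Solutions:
 u(z) = C1 + Integral(C2*airyai(-2^(2/3)*63^(1/3)*z/4) + C3*airybi(-2^(2/3)*63^(1/3)*z/4), z)


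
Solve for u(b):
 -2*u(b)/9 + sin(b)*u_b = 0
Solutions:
 u(b) = C1*(cos(b) - 1)^(1/9)/(cos(b) + 1)^(1/9)


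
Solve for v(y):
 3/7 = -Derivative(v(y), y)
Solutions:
 v(y) = C1 - 3*y/7


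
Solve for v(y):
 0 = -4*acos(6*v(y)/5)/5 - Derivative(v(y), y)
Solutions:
 Integral(1/acos(6*_y/5), (_y, v(y))) = C1 - 4*y/5


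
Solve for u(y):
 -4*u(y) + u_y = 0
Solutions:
 u(y) = C1*exp(4*y)


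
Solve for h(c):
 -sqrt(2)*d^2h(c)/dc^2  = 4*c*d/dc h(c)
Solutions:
 h(c) = C1 + C2*erf(2^(1/4)*c)


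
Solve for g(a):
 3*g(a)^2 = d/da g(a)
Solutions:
 g(a) = -1/(C1 + 3*a)


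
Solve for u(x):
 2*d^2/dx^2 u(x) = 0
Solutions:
 u(x) = C1 + C2*x


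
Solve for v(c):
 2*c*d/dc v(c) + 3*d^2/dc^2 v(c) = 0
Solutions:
 v(c) = C1 + C2*erf(sqrt(3)*c/3)


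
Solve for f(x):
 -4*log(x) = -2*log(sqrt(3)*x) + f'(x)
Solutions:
 f(x) = C1 - 2*x*log(x) + x*log(3) + 2*x


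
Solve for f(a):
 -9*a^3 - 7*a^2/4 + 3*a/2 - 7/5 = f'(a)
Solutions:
 f(a) = C1 - 9*a^4/4 - 7*a^3/12 + 3*a^2/4 - 7*a/5


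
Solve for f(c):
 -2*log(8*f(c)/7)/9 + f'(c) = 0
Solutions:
 -9*Integral(1/(log(_y) - log(7) + 3*log(2)), (_y, f(c)))/2 = C1 - c


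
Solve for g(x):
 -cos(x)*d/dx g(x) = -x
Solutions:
 g(x) = C1 + Integral(x/cos(x), x)


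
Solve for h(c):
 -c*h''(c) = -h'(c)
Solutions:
 h(c) = C1 + C2*c^2


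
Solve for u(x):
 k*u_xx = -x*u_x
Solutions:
 u(x) = C1 + C2*sqrt(k)*erf(sqrt(2)*x*sqrt(1/k)/2)


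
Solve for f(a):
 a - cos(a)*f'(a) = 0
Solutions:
 f(a) = C1 + Integral(a/cos(a), a)


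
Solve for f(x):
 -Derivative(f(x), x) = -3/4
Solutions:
 f(x) = C1 + 3*x/4


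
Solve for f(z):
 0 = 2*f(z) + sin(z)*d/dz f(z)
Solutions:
 f(z) = C1*(cos(z) + 1)/(cos(z) - 1)


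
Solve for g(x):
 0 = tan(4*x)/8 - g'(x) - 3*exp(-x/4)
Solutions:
 g(x) = C1 + log(tan(4*x)^2 + 1)/64 + 12*exp(-x/4)


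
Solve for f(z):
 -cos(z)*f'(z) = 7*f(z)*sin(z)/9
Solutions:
 f(z) = C1*cos(z)^(7/9)


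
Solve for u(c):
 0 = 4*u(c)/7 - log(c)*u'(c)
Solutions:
 u(c) = C1*exp(4*li(c)/7)


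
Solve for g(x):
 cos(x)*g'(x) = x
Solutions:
 g(x) = C1 + Integral(x/cos(x), x)


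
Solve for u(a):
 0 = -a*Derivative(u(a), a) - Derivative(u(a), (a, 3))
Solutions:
 u(a) = C1 + Integral(C2*airyai(-a) + C3*airybi(-a), a)


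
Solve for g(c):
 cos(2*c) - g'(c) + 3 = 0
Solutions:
 g(c) = C1 + 3*c + sin(2*c)/2


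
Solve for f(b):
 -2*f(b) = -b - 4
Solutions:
 f(b) = b/2 + 2


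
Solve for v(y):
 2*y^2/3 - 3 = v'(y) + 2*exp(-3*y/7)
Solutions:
 v(y) = C1 + 2*y^3/9 - 3*y + 14*exp(-3*y/7)/3


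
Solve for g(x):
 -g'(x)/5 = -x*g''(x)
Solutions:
 g(x) = C1 + C2*x^(6/5)


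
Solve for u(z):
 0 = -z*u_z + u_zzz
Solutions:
 u(z) = C1 + Integral(C2*airyai(z) + C3*airybi(z), z)


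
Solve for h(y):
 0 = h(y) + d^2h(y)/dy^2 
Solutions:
 h(y) = C1*sin(y) + C2*cos(y)


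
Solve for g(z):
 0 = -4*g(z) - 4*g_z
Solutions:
 g(z) = C1*exp(-z)


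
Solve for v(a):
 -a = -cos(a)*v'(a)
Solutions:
 v(a) = C1 + Integral(a/cos(a), a)


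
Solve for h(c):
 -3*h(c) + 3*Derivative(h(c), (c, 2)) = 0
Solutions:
 h(c) = C1*exp(-c) + C2*exp(c)


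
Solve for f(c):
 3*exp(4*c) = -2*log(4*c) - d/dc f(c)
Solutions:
 f(c) = C1 - 2*c*log(c) + 2*c*(1 - 2*log(2)) - 3*exp(4*c)/4


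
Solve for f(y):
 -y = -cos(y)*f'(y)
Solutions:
 f(y) = C1 + Integral(y/cos(y), y)


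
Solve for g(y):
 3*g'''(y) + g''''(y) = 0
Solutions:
 g(y) = C1 + C2*y + C3*y^2 + C4*exp(-3*y)


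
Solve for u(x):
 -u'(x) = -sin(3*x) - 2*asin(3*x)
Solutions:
 u(x) = C1 + 2*x*asin(3*x) + 2*sqrt(1 - 9*x^2)/3 - cos(3*x)/3


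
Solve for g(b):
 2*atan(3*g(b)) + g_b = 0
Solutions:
 Integral(1/atan(3*_y), (_y, g(b))) = C1 - 2*b


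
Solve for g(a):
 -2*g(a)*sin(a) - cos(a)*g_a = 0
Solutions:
 g(a) = C1*cos(a)^2


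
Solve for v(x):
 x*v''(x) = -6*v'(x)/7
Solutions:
 v(x) = C1 + C2*x^(1/7)


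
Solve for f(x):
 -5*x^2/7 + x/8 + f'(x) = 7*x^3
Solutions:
 f(x) = C1 + 7*x^4/4 + 5*x^3/21 - x^2/16


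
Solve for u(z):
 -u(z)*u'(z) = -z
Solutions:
 u(z) = -sqrt(C1 + z^2)
 u(z) = sqrt(C1 + z^2)


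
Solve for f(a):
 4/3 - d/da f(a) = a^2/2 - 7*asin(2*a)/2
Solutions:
 f(a) = C1 - a^3/6 + 7*a*asin(2*a)/2 + 4*a/3 + 7*sqrt(1 - 4*a^2)/4


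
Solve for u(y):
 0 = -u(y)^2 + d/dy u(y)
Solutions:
 u(y) = -1/(C1 + y)


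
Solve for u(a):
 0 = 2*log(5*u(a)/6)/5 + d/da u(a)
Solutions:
 5*Integral(1/(log(_y) - log(6) + log(5)), (_y, u(a)))/2 = C1 - a


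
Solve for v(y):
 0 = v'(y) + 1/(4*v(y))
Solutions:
 v(y) = -sqrt(C1 - 2*y)/2
 v(y) = sqrt(C1 - 2*y)/2


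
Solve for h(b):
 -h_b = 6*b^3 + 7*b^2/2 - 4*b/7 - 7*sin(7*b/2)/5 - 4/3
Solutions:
 h(b) = C1 - 3*b^4/2 - 7*b^3/6 + 2*b^2/7 + 4*b/3 - 2*cos(7*b/2)/5


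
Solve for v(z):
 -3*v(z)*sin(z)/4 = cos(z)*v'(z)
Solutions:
 v(z) = C1*cos(z)^(3/4)


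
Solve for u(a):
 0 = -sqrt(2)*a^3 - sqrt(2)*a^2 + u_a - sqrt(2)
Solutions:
 u(a) = C1 + sqrt(2)*a^4/4 + sqrt(2)*a^3/3 + sqrt(2)*a


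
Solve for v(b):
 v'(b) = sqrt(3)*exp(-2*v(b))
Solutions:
 v(b) = log(-sqrt(C1 + 2*sqrt(3)*b))
 v(b) = log(C1 + 2*sqrt(3)*b)/2


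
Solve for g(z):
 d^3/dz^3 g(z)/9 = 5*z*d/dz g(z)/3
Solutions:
 g(z) = C1 + Integral(C2*airyai(15^(1/3)*z) + C3*airybi(15^(1/3)*z), z)


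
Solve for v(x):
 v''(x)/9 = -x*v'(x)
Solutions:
 v(x) = C1 + C2*erf(3*sqrt(2)*x/2)


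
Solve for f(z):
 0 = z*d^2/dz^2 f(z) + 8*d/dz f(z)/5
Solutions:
 f(z) = C1 + C2/z^(3/5)


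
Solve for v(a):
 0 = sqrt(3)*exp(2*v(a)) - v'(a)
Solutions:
 v(a) = log(-sqrt(-1/(C1 + sqrt(3)*a))) - log(2)/2
 v(a) = log(-1/(C1 + sqrt(3)*a))/2 - log(2)/2


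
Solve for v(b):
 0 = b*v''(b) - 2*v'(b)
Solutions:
 v(b) = C1 + C2*b^3


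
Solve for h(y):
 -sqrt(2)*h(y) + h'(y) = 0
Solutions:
 h(y) = C1*exp(sqrt(2)*y)


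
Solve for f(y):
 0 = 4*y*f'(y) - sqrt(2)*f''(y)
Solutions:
 f(y) = C1 + C2*erfi(2^(1/4)*y)


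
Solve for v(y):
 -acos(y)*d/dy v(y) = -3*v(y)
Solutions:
 v(y) = C1*exp(3*Integral(1/acos(y), y))


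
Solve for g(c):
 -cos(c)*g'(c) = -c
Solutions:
 g(c) = C1 + Integral(c/cos(c), c)


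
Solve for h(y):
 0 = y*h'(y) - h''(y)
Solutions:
 h(y) = C1 + C2*erfi(sqrt(2)*y/2)


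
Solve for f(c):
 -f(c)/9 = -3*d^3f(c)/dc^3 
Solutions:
 f(c) = C3*exp(c/3) + (C1*sin(sqrt(3)*c/6) + C2*cos(sqrt(3)*c/6))*exp(-c/6)


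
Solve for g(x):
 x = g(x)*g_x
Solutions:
 g(x) = -sqrt(C1 + x^2)
 g(x) = sqrt(C1 + x^2)


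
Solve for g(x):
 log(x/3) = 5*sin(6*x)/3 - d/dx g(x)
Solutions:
 g(x) = C1 - x*log(x) + x + x*log(3) - 5*cos(6*x)/18


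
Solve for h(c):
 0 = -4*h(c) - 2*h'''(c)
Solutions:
 h(c) = C3*exp(-2^(1/3)*c) + (C1*sin(2^(1/3)*sqrt(3)*c/2) + C2*cos(2^(1/3)*sqrt(3)*c/2))*exp(2^(1/3)*c/2)


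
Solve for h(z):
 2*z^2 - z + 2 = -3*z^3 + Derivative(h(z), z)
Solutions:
 h(z) = C1 + 3*z^4/4 + 2*z^3/3 - z^2/2 + 2*z


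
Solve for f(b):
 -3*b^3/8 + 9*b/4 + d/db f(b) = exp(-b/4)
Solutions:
 f(b) = C1 + 3*b^4/32 - 9*b^2/8 - 4*exp(-b/4)


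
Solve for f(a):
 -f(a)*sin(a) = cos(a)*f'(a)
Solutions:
 f(a) = C1*cos(a)


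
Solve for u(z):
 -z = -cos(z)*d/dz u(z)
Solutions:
 u(z) = C1 + Integral(z/cos(z), z)


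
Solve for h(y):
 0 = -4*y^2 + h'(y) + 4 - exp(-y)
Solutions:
 h(y) = C1 + 4*y^3/3 - 4*y - exp(-y)


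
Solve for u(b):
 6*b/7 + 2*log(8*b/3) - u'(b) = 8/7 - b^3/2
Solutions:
 u(b) = C1 + b^4/8 + 3*b^2/7 + 2*b*log(b) - 22*b/7 - 2*b*log(3) + 6*b*log(2)


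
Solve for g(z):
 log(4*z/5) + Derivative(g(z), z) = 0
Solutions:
 g(z) = C1 - z*log(z) + z*log(5/4) + z


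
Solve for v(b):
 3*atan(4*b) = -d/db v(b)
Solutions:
 v(b) = C1 - 3*b*atan(4*b) + 3*log(16*b^2 + 1)/8


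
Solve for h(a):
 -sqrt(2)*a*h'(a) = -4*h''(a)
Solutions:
 h(a) = C1 + C2*erfi(2^(3/4)*a/4)


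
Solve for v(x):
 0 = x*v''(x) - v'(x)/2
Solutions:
 v(x) = C1 + C2*x^(3/2)


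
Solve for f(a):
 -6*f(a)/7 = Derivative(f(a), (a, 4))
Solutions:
 f(a) = (C1*sin(14^(3/4)*3^(1/4)*a/14) + C2*cos(14^(3/4)*3^(1/4)*a/14))*exp(-14^(3/4)*3^(1/4)*a/14) + (C3*sin(14^(3/4)*3^(1/4)*a/14) + C4*cos(14^(3/4)*3^(1/4)*a/14))*exp(14^(3/4)*3^(1/4)*a/14)


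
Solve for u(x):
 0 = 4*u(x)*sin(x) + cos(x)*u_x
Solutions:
 u(x) = C1*cos(x)^4


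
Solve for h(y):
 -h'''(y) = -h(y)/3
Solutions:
 h(y) = C3*exp(3^(2/3)*y/3) + (C1*sin(3^(1/6)*y/2) + C2*cos(3^(1/6)*y/2))*exp(-3^(2/3)*y/6)


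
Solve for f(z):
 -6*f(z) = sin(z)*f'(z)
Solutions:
 f(z) = C1*(cos(z)^3 + 3*cos(z)^2 + 3*cos(z) + 1)/(cos(z)^3 - 3*cos(z)^2 + 3*cos(z) - 1)


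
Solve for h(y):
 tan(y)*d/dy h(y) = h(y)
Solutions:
 h(y) = C1*sin(y)


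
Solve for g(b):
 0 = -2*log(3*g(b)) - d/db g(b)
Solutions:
 Integral(1/(log(_y) + log(3)), (_y, g(b)))/2 = C1 - b


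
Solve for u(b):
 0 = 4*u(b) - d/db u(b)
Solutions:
 u(b) = C1*exp(4*b)


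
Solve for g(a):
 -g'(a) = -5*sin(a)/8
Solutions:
 g(a) = C1 - 5*cos(a)/8


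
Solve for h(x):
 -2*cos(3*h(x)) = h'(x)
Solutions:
 h(x) = -asin((C1 + exp(12*x))/(C1 - exp(12*x)))/3 + pi/3
 h(x) = asin((C1 + exp(12*x))/(C1 - exp(12*x)))/3


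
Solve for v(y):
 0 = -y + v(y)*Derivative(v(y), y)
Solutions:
 v(y) = -sqrt(C1 + y^2)
 v(y) = sqrt(C1 + y^2)


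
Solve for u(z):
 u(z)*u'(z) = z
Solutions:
 u(z) = -sqrt(C1 + z^2)
 u(z) = sqrt(C1 + z^2)


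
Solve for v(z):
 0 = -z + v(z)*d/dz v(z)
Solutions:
 v(z) = -sqrt(C1 + z^2)
 v(z) = sqrt(C1 + z^2)


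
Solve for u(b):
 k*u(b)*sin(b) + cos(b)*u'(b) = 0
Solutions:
 u(b) = C1*exp(k*log(cos(b)))


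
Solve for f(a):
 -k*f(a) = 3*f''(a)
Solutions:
 f(a) = C1*exp(-sqrt(3)*a*sqrt(-k)/3) + C2*exp(sqrt(3)*a*sqrt(-k)/3)


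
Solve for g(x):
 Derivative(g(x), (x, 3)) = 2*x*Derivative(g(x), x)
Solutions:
 g(x) = C1 + Integral(C2*airyai(2^(1/3)*x) + C3*airybi(2^(1/3)*x), x)


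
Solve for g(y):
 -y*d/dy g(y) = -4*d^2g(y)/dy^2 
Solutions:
 g(y) = C1 + C2*erfi(sqrt(2)*y/4)


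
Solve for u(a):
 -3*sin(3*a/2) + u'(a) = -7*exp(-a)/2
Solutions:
 u(a) = C1 - 2*cos(3*a/2) + 7*exp(-a)/2


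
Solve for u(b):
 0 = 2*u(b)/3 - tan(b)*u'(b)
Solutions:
 u(b) = C1*sin(b)^(2/3)


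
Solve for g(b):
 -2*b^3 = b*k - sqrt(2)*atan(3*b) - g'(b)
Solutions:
 g(b) = C1 + b^4/2 + b^2*k/2 - sqrt(2)*(b*atan(3*b) - log(9*b^2 + 1)/6)


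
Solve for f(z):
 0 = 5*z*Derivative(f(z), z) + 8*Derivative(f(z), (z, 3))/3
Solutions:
 f(z) = C1 + Integral(C2*airyai(-15^(1/3)*z/2) + C3*airybi(-15^(1/3)*z/2), z)


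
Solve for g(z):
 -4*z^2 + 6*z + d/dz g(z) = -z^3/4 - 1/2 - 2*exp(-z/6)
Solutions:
 g(z) = C1 - z^4/16 + 4*z^3/3 - 3*z^2 - z/2 + 12*exp(-z/6)


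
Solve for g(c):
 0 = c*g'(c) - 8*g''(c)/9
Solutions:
 g(c) = C1 + C2*erfi(3*c/4)


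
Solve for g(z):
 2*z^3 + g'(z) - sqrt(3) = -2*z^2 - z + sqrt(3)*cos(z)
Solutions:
 g(z) = C1 - z^4/2 - 2*z^3/3 - z^2/2 + sqrt(3)*z + sqrt(3)*sin(z)


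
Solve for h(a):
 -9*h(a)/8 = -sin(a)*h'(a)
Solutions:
 h(a) = C1*(cos(a) - 1)^(9/16)/(cos(a) + 1)^(9/16)


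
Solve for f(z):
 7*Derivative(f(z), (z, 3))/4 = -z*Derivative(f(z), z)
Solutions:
 f(z) = C1 + Integral(C2*airyai(-14^(2/3)*z/7) + C3*airybi(-14^(2/3)*z/7), z)


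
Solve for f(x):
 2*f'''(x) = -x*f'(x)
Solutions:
 f(x) = C1 + Integral(C2*airyai(-2^(2/3)*x/2) + C3*airybi(-2^(2/3)*x/2), x)


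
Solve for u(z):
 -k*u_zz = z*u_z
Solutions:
 u(z) = C1 + C2*sqrt(k)*erf(sqrt(2)*z*sqrt(1/k)/2)


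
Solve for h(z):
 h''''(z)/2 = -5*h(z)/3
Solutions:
 h(z) = (C1*sin(5^(1/4)*6^(3/4)*z/6) + C2*cos(5^(1/4)*6^(3/4)*z/6))*exp(-5^(1/4)*6^(3/4)*z/6) + (C3*sin(5^(1/4)*6^(3/4)*z/6) + C4*cos(5^(1/4)*6^(3/4)*z/6))*exp(5^(1/4)*6^(3/4)*z/6)


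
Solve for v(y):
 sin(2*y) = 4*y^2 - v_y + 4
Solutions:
 v(y) = C1 + 4*y^3/3 + 4*y + cos(2*y)/2


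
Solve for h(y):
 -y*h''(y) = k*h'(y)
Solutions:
 h(y) = C1 + y^(1 - re(k))*(C2*sin(log(y)*Abs(im(k))) + C3*cos(log(y)*im(k)))


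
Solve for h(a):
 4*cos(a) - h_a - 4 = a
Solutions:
 h(a) = C1 - a^2/2 - 4*a + 4*sin(a)


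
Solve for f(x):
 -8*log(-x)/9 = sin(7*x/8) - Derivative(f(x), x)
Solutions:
 f(x) = C1 + 8*x*log(-x)/9 - 8*x/9 - 8*cos(7*x/8)/7


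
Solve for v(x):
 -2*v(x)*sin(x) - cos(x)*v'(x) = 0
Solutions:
 v(x) = C1*cos(x)^2


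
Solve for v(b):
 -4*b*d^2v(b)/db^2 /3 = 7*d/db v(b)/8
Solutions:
 v(b) = C1 + C2*b^(11/32)


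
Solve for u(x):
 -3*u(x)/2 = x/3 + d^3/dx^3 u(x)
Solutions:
 u(x) = C3*exp(-2^(2/3)*3^(1/3)*x/2) - 2*x/9 + (C1*sin(2^(2/3)*3^(5/6)*x/4) + C2*cos(2^(2/3)*3^(5/6)*x/4))*exp(2^(2/3)*3^(1/3)*x/4)


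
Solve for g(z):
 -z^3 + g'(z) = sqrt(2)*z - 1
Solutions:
 g(z) = C1 + z^4/4 + sqrt(2)*z^2/2 - z


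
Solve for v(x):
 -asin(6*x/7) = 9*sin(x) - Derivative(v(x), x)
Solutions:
 v(x) = C1 + x*asin(6*x/7) + sqrt(49 - 36*x^2)/6 - 9*cos(x)


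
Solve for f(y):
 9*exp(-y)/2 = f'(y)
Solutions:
 f(y) = C1 - 9*exp(-y)/2


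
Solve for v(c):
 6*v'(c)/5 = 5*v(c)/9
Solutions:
 v(c) = C1*exp(25*c/54)


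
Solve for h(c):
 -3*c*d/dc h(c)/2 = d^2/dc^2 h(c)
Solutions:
 h(c) = C1 + C2*erf(sqrt(3)*c/2)


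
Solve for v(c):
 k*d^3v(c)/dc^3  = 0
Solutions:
 v(c) = C1 + C2*c + C3*c^2


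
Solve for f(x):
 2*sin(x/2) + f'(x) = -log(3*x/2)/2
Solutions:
 f(x) = C1 - x*log(x)/2 - x*log(3) + x/2 + x*log(6)/2 + 4*cos(x/2)


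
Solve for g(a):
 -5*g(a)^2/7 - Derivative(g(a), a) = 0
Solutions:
 g(a) = 7/(C1 + 5*a)


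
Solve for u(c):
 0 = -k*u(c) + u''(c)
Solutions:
 u(c) = C1*exp(-c*sqrt(k)) + C2*exp(c*sqrt(k))


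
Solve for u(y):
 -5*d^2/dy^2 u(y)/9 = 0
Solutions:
 u(y) = C1 + C2*y


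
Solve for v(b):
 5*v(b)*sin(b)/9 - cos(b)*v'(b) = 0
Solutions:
 v(b) = C1/cos(b)^(5/9)


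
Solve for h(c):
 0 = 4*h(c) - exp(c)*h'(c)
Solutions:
 h(c) = C1*exp(-4*exp(-c))


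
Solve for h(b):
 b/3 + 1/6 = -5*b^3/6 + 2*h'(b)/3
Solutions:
 h(b) = C1 + 5*b^4/16 + b^2/4 + b/4


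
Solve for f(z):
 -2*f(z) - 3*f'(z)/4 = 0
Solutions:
 f(z) = C1*exp(-8*z/3)


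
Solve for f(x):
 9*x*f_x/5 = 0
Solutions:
 f(x) = C1


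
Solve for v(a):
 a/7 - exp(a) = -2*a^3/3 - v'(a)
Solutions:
 v(a) = C1 - a^4/6 - a^2/14 + exp(a)


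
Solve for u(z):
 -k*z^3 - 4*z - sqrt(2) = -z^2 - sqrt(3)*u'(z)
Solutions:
 u(z) = C1 + sqrt(3)*k*z^4/12 - sqrt(3)*z^3/9 + 2*sqrt(3)*z^2/3 + sqrt(6)*z/3


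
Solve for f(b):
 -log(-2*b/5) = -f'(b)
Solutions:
 f(b) = C1 + b*log(-b) + b*(-log(5) - 1 + log(2))


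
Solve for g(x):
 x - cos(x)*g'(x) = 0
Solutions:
 g(x) = C1 + Integral(x/cos(x), x)


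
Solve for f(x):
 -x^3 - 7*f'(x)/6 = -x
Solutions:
 f(x) = C1 - 3*x^4/14 + 3*x^2/7


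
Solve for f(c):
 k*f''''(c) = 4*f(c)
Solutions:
 f(c) = C1*exp(-sqrt(2)*c*(1/k)^(1/4)) + C2*exp(sqrt(2)*c*(1/k)^(1/4)) + C3*exp(-sqrt(2)*I*c*(1/k)^(1/4)) + C4*exp(sqrt(2)*I*c*(1/k)^(1/4))


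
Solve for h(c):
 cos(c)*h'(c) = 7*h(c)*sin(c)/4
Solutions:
 h(c) = C1/cos(c)^(7/4)


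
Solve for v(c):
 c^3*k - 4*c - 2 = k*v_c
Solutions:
 v(c) = C1 + c^4/4 - 2*c^2/k - 2*c/k


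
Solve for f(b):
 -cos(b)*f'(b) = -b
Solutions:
 f(b) = C1 + Integral(b/cos(b), b)


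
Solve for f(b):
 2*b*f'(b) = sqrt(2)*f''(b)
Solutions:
 f(b) = C1 + C2*erfi(2^(3/4)*b/2)


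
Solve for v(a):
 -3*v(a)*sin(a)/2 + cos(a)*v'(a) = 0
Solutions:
 v(a) = C1/cos(a)^(3/2)


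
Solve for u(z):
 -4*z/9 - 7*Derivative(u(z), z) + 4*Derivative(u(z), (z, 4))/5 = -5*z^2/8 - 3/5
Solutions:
 u(z) = C1 + C4*exp(70^(1/3)*z/2) + 5*z^3/168 - 2*z^2/63 + 3*z/35 + (C2*sin(sqrt(3)*70^(1/3)*z/4) + C3*cos(sqrt(3)*70^(1/3)*z/4))*exp(-70^(1/3)*z/4)


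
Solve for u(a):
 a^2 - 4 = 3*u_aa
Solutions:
 u(a) = C1 + C2*a + a^4/36 - 2*a^2/3


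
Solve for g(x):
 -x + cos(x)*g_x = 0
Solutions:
 g(x) = C1 + Integral(x/cos(x), x)


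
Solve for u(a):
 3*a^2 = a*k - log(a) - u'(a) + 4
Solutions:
 u(a) = C1 - a^3 + a^2*k/2 - a*log(a) + 5*a


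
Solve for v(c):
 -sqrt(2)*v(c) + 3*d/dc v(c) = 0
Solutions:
 v(c) = C1*exp(sqrt(2)*c/3)


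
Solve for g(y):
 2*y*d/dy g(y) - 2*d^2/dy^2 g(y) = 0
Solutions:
 g(y) = C1 + C2*erfi(sqrt(2)*y/2)


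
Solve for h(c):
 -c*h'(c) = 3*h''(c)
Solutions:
 h(c) = C1 + C2*erf(sqrt(6)*c/6)


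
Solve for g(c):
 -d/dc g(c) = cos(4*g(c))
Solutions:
 g(c) = -asin((C1 + exp(8*c))/(C1 - exp(8*c)))/4 + pi/4
 g(c) = asin((C1 + exp(8*c))/(C1 - exp(8*c)))/4


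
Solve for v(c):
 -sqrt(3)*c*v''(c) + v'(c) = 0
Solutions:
 v(c) = C1 + C2*c^(sqrt(3)/3 + 1)


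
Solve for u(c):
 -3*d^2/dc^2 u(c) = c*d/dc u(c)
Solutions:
 u(c) = C1 + C2*erf(sqrt(6)*c/6)


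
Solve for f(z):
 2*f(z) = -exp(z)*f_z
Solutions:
 f(z) = C1*exp(2*exp(-z))


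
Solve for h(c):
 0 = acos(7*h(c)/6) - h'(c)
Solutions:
 Integral(1/acos(7*_y/6), (_y, h(c))) = C1 + c


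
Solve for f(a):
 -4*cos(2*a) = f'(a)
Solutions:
 f(a) = C1 - 2*sin(2*a)


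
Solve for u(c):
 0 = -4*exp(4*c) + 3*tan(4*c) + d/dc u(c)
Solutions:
 u(c) = C1 + exp(4*c) + 3*log(cos(4*c))/4


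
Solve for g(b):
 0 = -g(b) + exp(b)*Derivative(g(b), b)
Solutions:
 g(b) = C1*exp(-exp(-b))


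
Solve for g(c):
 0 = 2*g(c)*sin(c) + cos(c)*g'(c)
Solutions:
 g(c) = C1*cos(c)^2


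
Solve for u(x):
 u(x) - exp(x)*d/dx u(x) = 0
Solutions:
 u(x) = C1*exp(-exp(-x))


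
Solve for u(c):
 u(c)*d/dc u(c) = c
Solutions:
 u(c) = -sqrt(C1 + c^2)
 u(c) = sqrt(C1 + c^2)


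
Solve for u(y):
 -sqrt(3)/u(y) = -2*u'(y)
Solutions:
 u(y) = -sqrt(C1 + sqrt(3)*y)
 u(y) = sqrt(C1 + sqrt(3)*y)


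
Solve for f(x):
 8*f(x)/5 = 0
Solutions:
 f(x) = 0


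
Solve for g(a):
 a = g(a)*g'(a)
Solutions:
 g(a) = -sqrt(C1 + a^2)
 g(a) = sqrt(C1 + a^2)


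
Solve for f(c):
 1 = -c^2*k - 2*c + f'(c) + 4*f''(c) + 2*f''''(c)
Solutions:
 f(c) = C1 + C2*exp(-6^(1/3)*c*(-(9 + sqrt(465))^(1/3) + 4*6^(1/3)/(9 + sqrt(465))^(1/3))/12)*sin(2^(1/3)*3^(1/6)*c*(2^(1/3)/(9 + sqrt(465))^(1/3) + 3^(2/3)*(9 + sqrt(465))^(1/3)/12)) + C3*exp(-6^(1/3)*c*(-(9 + sqrt(465))^(1/3) + 4*6^(1/3)/(9 + sqrt(465))^(1/3))/12)*cos(2^(1/3)*3^(1/6)*c*(2^(1/3)/(9 + sqrt(465))^(1/3) + 3^(2/3)*(9 + sqrt(465))^(1/3)/12)) + C4*exp(6^(1/3)*c*(-(9 + sqrt(465))^(1/3) + 4*6^(1/3)/(9 + sqrt(465))^(1/3))/6) + c^3*k/3 - 4*c^2*k + c^2 + 32*c*k - 7*c


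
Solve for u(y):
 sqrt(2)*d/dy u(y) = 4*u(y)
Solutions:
 u(y) = C1*exp(2*sqrt(2)*y)


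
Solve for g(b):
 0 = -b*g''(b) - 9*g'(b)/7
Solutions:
 g(b) = C1 + C2/b^(2/7)


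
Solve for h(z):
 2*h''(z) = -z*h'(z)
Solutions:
 h(z) = C1 + C2*erf(z/2)


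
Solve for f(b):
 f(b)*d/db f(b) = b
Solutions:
 f(b) = -sqrt(C1 + b^2)
 f(b) = sqrt(C1 + b^2)


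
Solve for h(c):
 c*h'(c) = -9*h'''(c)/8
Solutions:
 h(c) = C1 + Integral(C2*airyai(-2*3^(1/3)*c/3) + C3*airybi(-2*3^(1/3)*c/3), c)


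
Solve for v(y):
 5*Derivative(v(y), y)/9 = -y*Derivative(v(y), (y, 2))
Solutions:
 v(y) = C1 + C2*y^(4/9)


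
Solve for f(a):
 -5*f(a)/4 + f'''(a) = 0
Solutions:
 f(a) = C3*exp(10^(1/3)*a/2) + (C1*sin(10^(1/3)*sqrt(3)*a/4) + C2*cos(10^(1/3)*sqrt(3)*a/4))*exp(-10^(1/3)*a/4)


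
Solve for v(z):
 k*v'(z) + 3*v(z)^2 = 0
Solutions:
 v(z) = k/(C1*k + 3*z)


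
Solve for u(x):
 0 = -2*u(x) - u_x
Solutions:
 u(x) = C1*exp(-2*x)


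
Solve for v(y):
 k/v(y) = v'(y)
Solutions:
 v(y) = -sqrt(C1 + 2*k*y)
 v(y) = sqrt(C1 + 2*k*y)


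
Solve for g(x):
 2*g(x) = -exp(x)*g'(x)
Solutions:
 g(x) = C1*exp(2*exp(-x))


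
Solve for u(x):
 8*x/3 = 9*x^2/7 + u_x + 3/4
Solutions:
 u(x) = C1 - 3*x^3/7 + 4*x^2/3 - 3*x/4


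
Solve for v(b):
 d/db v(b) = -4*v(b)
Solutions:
 v(b) = C1*exp(-4*b)


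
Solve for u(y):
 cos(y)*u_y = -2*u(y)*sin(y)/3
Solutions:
 u(y) = C1*cos(y)^(2/3)


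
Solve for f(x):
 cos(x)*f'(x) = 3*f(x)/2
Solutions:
 f(x) = C1*(sin(x) + 1)^(3/4)/(sin(x) - 1)^(3/4)


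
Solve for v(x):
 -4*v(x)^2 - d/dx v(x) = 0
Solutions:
 v(x) = 1/(C1 + 4*x)


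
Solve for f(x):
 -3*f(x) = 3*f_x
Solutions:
 f(x) = C1*exp(-x)


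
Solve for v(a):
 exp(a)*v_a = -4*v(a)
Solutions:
 v(a) = C1*exp(4*exp(-a))


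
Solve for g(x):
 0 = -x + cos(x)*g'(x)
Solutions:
 g(x) = C1 + Integral(x/cos(x), x)


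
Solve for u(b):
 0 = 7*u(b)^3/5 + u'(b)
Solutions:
 u(b) = -sqrt(10)*sqrt(-1/(C1 - 7*b))/2
 u(b) = sqrt(10)*sqrt(-1/(C1 - 7*b))/2


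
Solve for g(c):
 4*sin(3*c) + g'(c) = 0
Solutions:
 g(c) = C1 + 4*cos(3*c)/3


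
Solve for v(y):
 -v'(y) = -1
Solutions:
 v(y) = C1 + y


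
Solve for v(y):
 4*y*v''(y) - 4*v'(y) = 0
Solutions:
 v(y) = C1 + C2*y^2


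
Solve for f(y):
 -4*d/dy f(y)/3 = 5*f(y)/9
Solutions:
 f(y) = C1*exp(-5*y/12)


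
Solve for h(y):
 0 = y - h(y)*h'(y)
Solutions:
 h(y) = -sqrt(C1 + y^2)
 h(y) = sqrt(C1 + y^2)


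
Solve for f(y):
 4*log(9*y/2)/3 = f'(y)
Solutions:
 f(y) = C1 + 4*y*log(y)/3 - 4*y/3 - 4*y*log(2)/3 + 8*y*log(3)/3


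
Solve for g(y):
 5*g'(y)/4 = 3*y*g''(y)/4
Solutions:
 g(y) = C1 + C2*y^(8/3)


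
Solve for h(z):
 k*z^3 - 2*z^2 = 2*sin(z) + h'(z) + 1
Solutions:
 h(z) = C1 + k*z^4/4 - 2*z^3/3 - z + 2*cos(z)


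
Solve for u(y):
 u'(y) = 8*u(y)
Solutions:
 u(y) = C1*exp(8*y)


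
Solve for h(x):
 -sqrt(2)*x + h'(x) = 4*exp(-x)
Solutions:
 h(x) = C1 + sqrt(2)*x^2/2 - 4*exp(-x)


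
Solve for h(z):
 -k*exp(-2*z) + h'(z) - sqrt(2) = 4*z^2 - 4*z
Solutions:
 h(z) = C1 - k*exp(-2*z)/2 + 4*z^3/3 - 2*z^2 + sqrt(2)*z


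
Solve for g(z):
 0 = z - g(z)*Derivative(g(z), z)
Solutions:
 g(z) = -sqrt(C1 + z^2)
 g(z) = sqrt(C1 + z^2)


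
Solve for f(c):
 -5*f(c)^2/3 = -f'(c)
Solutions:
 f(c) = -3/(C1 + 5*c)


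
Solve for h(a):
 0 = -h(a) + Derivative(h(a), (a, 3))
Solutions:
 h(a) = C3*exp(a) + (C1*sin(sqrt(3)*a/2) + C2*cos(sqrt(3)*a/2))*exp(-a/2)


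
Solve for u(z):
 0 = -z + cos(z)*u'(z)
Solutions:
 u(z) = C1 + Integral(z/cos(z), z)


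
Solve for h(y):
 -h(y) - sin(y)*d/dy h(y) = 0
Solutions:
 h(y) = C1*sqrt(cos(y) + 1)/sqrt(cos(y) - 1)


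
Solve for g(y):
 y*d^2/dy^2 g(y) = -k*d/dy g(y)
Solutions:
 g(y) = C1 + y^(1 - re(k))*(C2*sin(log(y)*Abs(im(k))) + C3*cos(log(y)*im(k)))


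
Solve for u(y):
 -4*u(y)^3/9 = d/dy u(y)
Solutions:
 u(y) = -3*sqrt(2)*sqrt(-1/(C1 - 4*y))/2
 u(y) = 3*sqrt(2)*sqrt(-1/(C1 - 4*y))/2


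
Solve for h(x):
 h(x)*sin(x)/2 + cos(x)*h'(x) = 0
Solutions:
 h(x) = C1*sqrt(cos(x))


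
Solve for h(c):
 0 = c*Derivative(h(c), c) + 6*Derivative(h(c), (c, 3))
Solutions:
 h(c) = C1 + Integral(C2*airyai(-6^(2/3)*c/6) + C3*airybi(-6^(2/3)*c/6), c)


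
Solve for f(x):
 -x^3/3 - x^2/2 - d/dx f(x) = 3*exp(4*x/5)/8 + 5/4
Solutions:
 f(x) = C1 - x^4/12 - x^3/6 - 5*x/4 - 15*exp(4*x/5)/32


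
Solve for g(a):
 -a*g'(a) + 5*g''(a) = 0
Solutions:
 g(a) = C1 + C2*erfi(sqrt(10)*a/10)


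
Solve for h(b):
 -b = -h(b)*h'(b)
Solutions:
 h(b) = -sqrt(C1 + b^2)
 h(b) = sqrt(C1 + b^2)


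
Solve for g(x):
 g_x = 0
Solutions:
 g(x) = C1


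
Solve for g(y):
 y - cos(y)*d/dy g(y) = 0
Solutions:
 g(y) = C1 + Integral(y/cos(y), y)


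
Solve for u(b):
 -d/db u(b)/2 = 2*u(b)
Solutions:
 u(b) = C1*exp(-4*b)


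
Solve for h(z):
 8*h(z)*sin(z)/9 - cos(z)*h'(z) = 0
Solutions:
 h(z) = C1/cos(z)^(8/9)


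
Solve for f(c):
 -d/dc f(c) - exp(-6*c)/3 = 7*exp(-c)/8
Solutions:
 f(c) = C1 + 7*exp(-c)/8 + exp(-6*c)/18


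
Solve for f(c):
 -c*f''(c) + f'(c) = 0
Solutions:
 f(c) = C1 + C2*c^2


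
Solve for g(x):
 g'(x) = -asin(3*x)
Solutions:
 g(x) = C1 - x*asin(3*x) - sqrt(1 - 9*x^2)/3


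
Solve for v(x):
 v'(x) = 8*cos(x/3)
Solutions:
 v(x) = C1 + 24*sin(x/3)


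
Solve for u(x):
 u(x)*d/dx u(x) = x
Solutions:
 u(x) = -sqrt(C1 + x^2)
 u(x) = sqrt(C1 + x^2)


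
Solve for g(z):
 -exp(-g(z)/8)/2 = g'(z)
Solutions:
 g(z) = 8*log(C1 - z/16)


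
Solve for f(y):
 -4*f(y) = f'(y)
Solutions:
 f(y) = C1*exp(-4*y)


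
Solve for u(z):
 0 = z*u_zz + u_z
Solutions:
 u(z) = C1 + C2*log(z)


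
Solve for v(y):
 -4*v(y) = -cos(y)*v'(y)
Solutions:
 v(y) = C1*(sin(y)^2 + 2*sin(y) + 1)/(sin(y)^2 - 2*sin(y) + 1)


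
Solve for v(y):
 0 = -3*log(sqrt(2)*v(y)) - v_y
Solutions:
 2*Integral(1/(2*log(_y) + log(2)), (_y, v(y)))/3 = C1 - y


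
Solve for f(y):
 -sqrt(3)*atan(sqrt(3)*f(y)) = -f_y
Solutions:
 Integral(1/atan(sqrt(3)*_y), (_y, f(y))) = C1 + sqrt(3)*y


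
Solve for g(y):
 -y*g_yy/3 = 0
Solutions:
 g(y) = C1 + C2*y


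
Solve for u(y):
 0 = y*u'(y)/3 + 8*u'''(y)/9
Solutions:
 u(y) = C1 + Integral(C2*airyai(-3^(1/3)*y/2) + C3*airybi(-3^(1/3)*y/2), y)


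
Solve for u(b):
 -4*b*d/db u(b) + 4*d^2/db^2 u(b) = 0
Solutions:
 u(b) = C1 + C2*erfi(sqrt(2)*b/2)


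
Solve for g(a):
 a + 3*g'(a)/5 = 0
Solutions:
 g(a) = C1 - 5*a^2/6


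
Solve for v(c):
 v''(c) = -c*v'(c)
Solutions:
 v(c) = C1 + C2*erf(sqrt(2)*c/2)


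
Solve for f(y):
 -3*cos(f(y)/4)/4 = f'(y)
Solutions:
 3*y/4 - 2*log(sin(f(y)/4) - 1) + 2*log(sin(f(y)/4) + 1) = C1


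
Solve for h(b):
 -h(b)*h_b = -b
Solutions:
 h(b) = -sqrt(C1 + b^2)
 h(b) = sqrt(C1 + b^2)


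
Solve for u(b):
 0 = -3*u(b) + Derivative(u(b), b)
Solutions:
 u(b) = C1*exp(3*b)


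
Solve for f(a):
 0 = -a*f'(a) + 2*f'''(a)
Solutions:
 f(a) = C1 + Integral(C2*airyai(2^(2/3)*a/2) + C3*airybi(2^(2/3)*a/2), a)


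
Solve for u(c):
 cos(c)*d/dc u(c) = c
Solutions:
 u(c) = C1 + Integral(c/cos(c), c)


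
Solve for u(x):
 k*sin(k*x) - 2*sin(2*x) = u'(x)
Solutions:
 u(x) = C1 + cos(2*x) - cos(k*x)


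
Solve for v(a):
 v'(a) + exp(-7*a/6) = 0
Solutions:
 v(a) = C1 + 6*exp(-7*a/6)/7


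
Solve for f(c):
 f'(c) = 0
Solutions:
 f(c) = C1


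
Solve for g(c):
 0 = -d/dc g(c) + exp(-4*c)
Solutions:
 g(c) = C1 - exp(-4*c)/4


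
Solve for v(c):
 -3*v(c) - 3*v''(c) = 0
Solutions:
 v(c) = C1*sin(c) + C2*cos(c)


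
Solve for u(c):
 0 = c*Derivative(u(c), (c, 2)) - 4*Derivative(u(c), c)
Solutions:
 u(c) = C1 + C2*c^5


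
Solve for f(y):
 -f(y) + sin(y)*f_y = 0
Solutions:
 f(y) = C1*sqrt(cos(y) - 1)/sqrt(cos(y) + 1)


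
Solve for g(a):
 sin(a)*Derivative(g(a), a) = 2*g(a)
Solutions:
 g(a) = C1*(cos(a) - 1)/(cos(a) + 1)


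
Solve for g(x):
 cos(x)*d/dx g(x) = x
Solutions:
 g(x) = C1 + Integral(x/cos(x), x)


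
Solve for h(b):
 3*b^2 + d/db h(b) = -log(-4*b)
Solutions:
 h(b) = C1 - b^3 - b*log(-b) + b*(1 - 2*log(2))


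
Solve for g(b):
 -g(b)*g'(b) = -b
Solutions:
 g(b) = -sqrt(C1 + b^2)
 g(b) = sqrt(C1 + b^2)


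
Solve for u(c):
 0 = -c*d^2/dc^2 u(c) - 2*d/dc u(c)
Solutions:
 u(c) = C1 + C2/c
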